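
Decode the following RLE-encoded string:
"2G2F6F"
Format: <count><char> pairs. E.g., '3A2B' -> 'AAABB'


Expanding each <count><char> pair:
  2G -> 'GG'
  2F -> 'FF'
  6F -> 'FFFFFF'

Decoded = GGFFFFFFFF


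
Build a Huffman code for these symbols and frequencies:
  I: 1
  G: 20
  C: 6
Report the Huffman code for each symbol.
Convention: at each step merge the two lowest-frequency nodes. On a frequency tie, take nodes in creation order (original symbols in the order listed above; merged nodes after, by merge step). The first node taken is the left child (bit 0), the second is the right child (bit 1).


Huffman tree construction:
Step 1: Merge I(1) + C(6) = 7
Step 2: Merge (I+C)(7) + G(20) = 27
Read each symbol's code off the tree from the root (left child = 0, right child = 1).

Codes:
  I: 00 (length 2)
  G: 1 (length 1)
  C: 01 (length 2)
Average code length: 34/27 = 1.2593 bits/symbol


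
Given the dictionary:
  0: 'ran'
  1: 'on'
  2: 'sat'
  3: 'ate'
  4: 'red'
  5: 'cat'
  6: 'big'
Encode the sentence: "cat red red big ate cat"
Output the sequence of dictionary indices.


Look up each word in the dictionary:
  'cat' -> 5
  'red' -> 4
  'red' -> 4
  'big' -> 6
  'ate' -> 3
  'cat' -> 5

Encoded: [5, 4, 4, 6, 3, 5]


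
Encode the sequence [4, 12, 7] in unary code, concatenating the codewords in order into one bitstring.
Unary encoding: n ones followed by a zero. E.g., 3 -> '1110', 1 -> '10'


Encode each number as n ones followed by a terminating 0:
  4 -> 11110 (5 bits)
  12 -> 1111111111110 (13 bits)
  7 -> 11111110 (8 bits)
Total length = 5 + 13 + 8 = 26 bits.

Unary([4, 12, 7]) = 11110111111111111011111110 (26 bits)


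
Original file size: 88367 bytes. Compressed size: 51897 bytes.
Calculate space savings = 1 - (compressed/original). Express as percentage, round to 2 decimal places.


ratio = compressed/original = 51897/88367 = 0.587289
savings = 1 - ratio = 1 - 0.587289 = 0.412711
as a percentage: 0.412711 * 100 = 41.27%

Space savings = 1 - 51897/88367 = 41.27%


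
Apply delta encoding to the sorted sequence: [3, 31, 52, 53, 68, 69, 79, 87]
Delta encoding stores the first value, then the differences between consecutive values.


First value: 3
Deltas:
  31 - 3 = 28
  52 - 31 = 21
  53 - 52 = 1
  68 - 53 = 15
  69 - 68 = 1
  79 - 69 = 10
  87 - 79 = 8


Delta encoded: [3, 28, 21, 1, 15, 1, 10, 8]


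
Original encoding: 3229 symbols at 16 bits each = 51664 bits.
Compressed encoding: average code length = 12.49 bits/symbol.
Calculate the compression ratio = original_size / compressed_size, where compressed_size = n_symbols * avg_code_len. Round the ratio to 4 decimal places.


original_size = n_symbols * orig_bits = 3229 * 16 = 51664 bits
compressed_size = n_symbols * avg_code_len = 3229 * 12.49 = 40330.21 bits
ratio = original_size / compressed_size = 51664 / 40330.21 = 1.281

Compression ratio = 1.281


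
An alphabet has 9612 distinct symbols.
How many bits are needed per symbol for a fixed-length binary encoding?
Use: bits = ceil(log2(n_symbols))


log2(9612) = 13.2306
Bracket: 2^13 = 8192 < 9612 <= 2^14 = 16384
So ceil(log2(9612)) = 14

bits = ceil(log2(9612)) = ceil(13.2306) = 14 bits


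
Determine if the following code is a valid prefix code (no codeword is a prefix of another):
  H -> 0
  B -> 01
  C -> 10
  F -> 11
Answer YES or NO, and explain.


Checking each pair (does one codeword prefix another?):
  H='0' vs B='01': prefix -- VIOLATION

NO -- this is NOT a valid prefix code. H (0) is a prefix of B (01).


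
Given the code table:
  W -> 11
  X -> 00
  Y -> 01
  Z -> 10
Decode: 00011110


Decoding:
00 -> X
01 -> Y
11 -> W
10 -> Z


Result: XYWZ


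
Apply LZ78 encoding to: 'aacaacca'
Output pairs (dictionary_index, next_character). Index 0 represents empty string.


LZ78 encoding steps:
Dictionary: {0: ''}
Step 1: w='' (idx 0), next='a' -> output (0, 'a'), add 'a' as idx 1
Step 2: w='a' (idx 1), next='c' -> output (1, 'c'), add 'ac' as idx 2
Step 3: w='a' (idx 1), next='a' -> output (1, 'a'), add 'aa' as idx 3
Step 4: w='' (idx 0), next='c' -> output (0, 'c'), add 'c' as idx 4
Step 5: w='c' (idx 4), next='a' -> output (4, 'a'), add 'ca' as idx 5


Encoded: [(0, 'a'), (1, 'c'), (1, 'a'), (0, 'c'), (4, 'a')]


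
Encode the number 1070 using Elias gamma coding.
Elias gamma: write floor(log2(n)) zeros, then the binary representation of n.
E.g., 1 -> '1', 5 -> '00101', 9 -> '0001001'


num_bits = floor(log2(1070)) + 1 = 11
leading_zeros = num_bits - 1 = 10
binary(1070) = 10000101110

Elias gamma(1070) = '0000000000' + '10000101110' = 000000000010000101110 (21 bits)


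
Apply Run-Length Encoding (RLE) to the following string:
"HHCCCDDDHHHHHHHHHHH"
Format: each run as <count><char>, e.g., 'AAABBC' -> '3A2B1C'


Scanning runs left to right:
  i=0: run of 'H' x 2 -> '2H'
  i=2: run of 'C' x 3 -> '3C'
  i=5: run of 'D' x 3 -> '3D'
  i=8: run of 'H' x 11 -> '11H'

RLE = 2H3C3D11H


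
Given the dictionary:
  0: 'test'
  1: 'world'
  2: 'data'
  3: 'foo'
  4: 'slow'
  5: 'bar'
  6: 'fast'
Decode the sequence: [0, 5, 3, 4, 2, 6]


Look up each index in the dictionary:
  0 -> 'test'
  5 -> 'bar'
  3 -> 'foo'
  4 -> 'slow'
  2 -> 'data'
  6 -> 'fast'

Decoded: "test bar foo slow data fast"


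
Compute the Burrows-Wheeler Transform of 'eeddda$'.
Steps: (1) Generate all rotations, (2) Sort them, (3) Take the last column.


Rotations (sorted):
  0: $eeddda -> last char: a
  1: a$eeddd -> last char: d
  2: da$eedd -> last char: d
  3: dda$eed -> last char: d
  4: ddda$ee -> last char: e
  5: eddda$e -> last char: e
  6: eeddda$ -> last char: $


BWT = adddee$


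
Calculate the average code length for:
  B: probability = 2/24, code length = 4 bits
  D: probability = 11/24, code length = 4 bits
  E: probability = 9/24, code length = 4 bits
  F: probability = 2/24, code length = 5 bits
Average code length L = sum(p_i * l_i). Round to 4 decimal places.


Weighted contributions p_i * l_i:
  B: (2/24) * 4 = 8/24
  D: (11/24) * 4 = 44/24
  E: (9/24) * 4 = 36/24
  F: (2/24) * 5 = 10/24
Sum = (8 + 44 + 36 + 10)/24 = 98/24

L = 98/24 = 4.0833 bits/symbol


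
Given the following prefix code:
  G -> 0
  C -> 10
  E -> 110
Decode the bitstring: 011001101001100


Decoding step by step:
Bits 0 -> G
Bits 110 -> E
Bits 0 -> G
Bits 110 -> E
Bits 10 -> C
Bits 0 -> G
Bits 110 -> E
Bits 0 -> G


Decoded message: GEGECGEG


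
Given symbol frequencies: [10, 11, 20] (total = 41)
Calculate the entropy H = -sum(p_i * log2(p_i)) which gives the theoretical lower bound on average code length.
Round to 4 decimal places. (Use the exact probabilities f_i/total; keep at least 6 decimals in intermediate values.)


Per-symbol terms -p_i * log2(p_i) with p_i = f_i/41:
  p = 10/41 = 0.243902: log2(p) = -2.035624, -p*log2(p) = 0.496494
  p = 11/41 = 0.268293: log2(p) = -1.898120, -p*log2(p) = 0.509252
  p = 20/41 = 0.487805: log2(p) = -1.035624, -p*log2(p) = 0.505182
H = 0.496494 + 0.509252 + 0.505182 = 1.510928

H = 1.5109 bits/symbol


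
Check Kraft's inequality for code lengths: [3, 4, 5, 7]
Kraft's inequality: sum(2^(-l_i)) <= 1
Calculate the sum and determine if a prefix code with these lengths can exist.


Sum = 2^(-3) + 2^(-4) + 2^(-5) + 2^(-7)
    = 0.125 + 0.0625 + 0.03125 + 0.0078125
    = 29/128 = 0.2265625
Since 0.2265625 <= 1, Kraft's inequality IS satisfied.
A prefix code with these lengths CAN exist.

Kraft sum = 0.2265625. Satisfied.


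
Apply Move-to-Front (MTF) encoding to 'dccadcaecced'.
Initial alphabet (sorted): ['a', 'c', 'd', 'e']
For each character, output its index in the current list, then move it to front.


MTF encoding:
'd': index 2 in ['a', 'c', 'd', 'e'] -> ['d', 'a', 'c', 'e']
'c': index 2 in ['d', 'a', 'c', 'e'] -> ['c', 'd', 'a', 'e']
'c': index 0 in ['c', 'd', 'a', 'e'] -> ['c', 'd', 'a', 'e']
'a': index 2 in ['c', 'd', 'a', 'e'] -> ['a', 'c', 'd', 'e']
'd': index 2 in ['a', 'c', 'd', 'e'] -> ['d', 'a', 'c', 'e']
'c': index 2 in ['d', 'a', 'c', 'e'] -> ['c', 'd', 'a', 'e']
'a': index 2 in ['c', 'd', 'a', 'e'] -> ['a', 'c', 'd', 'e']
'e': index 3 in ['a', 'c', 'd', 'e'] -> ['e', 'a', 'c', 'd']
'c': index 2 in ['e', 'a', 'c', 'd'] -> ['c', 'e', 'a', 'd']
'c': index 0 in ['c', 'e', 'a', 'd'] -> ['c', 'e', 'a', 'd']
'e': index 1 in ['c', 'e', 'a', 'd'] -> ['e', 'c', 'a', 'd']
'd': index 3 in ['e', 'c', 'a', 'd'] -> ['d', 'e', 'c', 'a']


Output: [2, 2, 0, 2, 2, 2, 2, 3, 2, 0, 1, 3]


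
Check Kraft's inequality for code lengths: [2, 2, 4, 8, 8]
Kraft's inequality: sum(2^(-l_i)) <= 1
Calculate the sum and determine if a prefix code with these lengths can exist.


Sum = 2^(-2) + 2^(-2) + 2^(-4) + 2^(-8) + 2^(-8)
    = 0.25 + 0.25 + 0.0625 + 0.00390625 + 0.00390625
    = 146/256 = 0.5703125
Since 0.5703125 <= 1, Kraft's inequality IS satisfied.
A prefix code with these lengths CAN exist.

Kraft sum = 0.5703125. Satisfied.


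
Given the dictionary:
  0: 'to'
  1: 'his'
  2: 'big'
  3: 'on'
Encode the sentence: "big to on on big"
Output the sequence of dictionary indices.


Look up each word in the dictionary:
  'big' -> 2
  'to' -> 0
  'on' -> 3
  'on' -> 3
  'big' -> 2

Encoded: [2, 0, 3, 3, 2]


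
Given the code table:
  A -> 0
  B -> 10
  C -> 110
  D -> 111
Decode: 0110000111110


Decoding:
0 -> A
110 -> C
0 -> A
0 -> A
0 -> A
111 -> D
110 -> C


Result: ACAAADC


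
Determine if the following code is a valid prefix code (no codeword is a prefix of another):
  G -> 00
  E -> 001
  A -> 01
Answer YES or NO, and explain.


Checking each pair (does one codeword prefix another?):
  G='00' vs E='001': prefix -- VIOLATION

NO -- this is NOT a valid prefix code. G (00) is a prefix of E (001).


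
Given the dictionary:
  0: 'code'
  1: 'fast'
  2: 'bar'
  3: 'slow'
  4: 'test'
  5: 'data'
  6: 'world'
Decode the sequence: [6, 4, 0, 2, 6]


Look up each index in the dictionary:
  6 -> 'world'
  4 -> 'test'
  0 -> 'code'
  2 -> 'bar'
  6 -> 'world'

Decoded: "world test code bar world"


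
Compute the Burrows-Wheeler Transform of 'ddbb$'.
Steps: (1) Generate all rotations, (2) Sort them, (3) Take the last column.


Rotations (sorted):
  0: $ddbb -> last char: b
  1: b$ddb -> last char: b
  2: bb$dd -> last char: d
  3: dbb$d -> last char: d
  4: ddbb$ -> last char: $


BWT = bbdd$


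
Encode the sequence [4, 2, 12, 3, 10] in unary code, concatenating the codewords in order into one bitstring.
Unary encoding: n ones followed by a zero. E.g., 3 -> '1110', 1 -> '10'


Encode each number as n ones followed by a terminating 0:
  4 -> 11110 (5 bits)
  2 -> 110 (3 bits)
  12 -> 1111111111110 (13 bits)
  3 -> 1110 (4 bits)
  10 -> 11111111110 (11 bits)
Total length = 5 + 3 + 13 + 4 + 11 = 36 bits.

Unary([4, 2, 12, 3, 10]) = 111101101111111111110111011111111110 (36 bits)


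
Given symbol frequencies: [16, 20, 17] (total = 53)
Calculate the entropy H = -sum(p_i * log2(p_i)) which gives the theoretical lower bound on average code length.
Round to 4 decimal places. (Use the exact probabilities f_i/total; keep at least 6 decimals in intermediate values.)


Per-symbol terms -p_i * log2(p_i) with p_i = f_i/53:
  p = 16/53 = 0.301887: log2(p) = -1.727920, -p*log2(p) = 0.521636
  p = 20/53 = 0.377358: log2(p) = -1.405992, -p*log2(p) = 0.530563
  p = 17/53 = 0.320755: log2(p) = -1.640458, -p*log2(p) = 0.526185
H = 0.521636 + 0.530563 + 0.526185 = 1.578384

H = 1.5784 bits/symbol


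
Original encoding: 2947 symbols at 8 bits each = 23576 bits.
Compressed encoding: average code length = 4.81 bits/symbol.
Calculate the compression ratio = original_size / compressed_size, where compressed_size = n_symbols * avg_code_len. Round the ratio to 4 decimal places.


original_size = n_symbols * orig_bits = 2947 * 8 = 23576 bits
compressed_size = n_symbols * avg_code_len = 2947 * 4.81 = 14175.07 bits
ratio = original_size / compressed_size = 23576 / 14175.07 = 1.6632

Compression ratio = 1.6632


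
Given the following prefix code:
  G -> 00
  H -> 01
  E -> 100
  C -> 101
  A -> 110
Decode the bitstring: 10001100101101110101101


Decoding step by step:
Bits 100 -> E
Bits 01 -> H
Bits 100 -> E
Bits 101 -> C
Bits 101 -> C
Bits 110 -> A
Bits 101 -> C
Bits 101 -> C


Decoded message: EHECCACC


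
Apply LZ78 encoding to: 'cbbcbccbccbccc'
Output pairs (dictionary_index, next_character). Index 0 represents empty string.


LZ78 encoding steps:
Dictionary: {0: ''}
Step 1: w='' (idx 0), next='c' -> output (0, 'c'), add 'c' as idx 1
Step 2: w='' (idx 0), next='b' -> output (0, 'b'), add 'b' as idx 2
Step 3: w='b' (idx 2), next='c' -> output (2, 'c'), add 'bc' as idx 3
Step 4: w='bc' (idx 3), next='c' -> output (3, 'c'), add 'bcc' as idx 4
Step 5: w='bcc' (idx 4), next='b' -> output (4, 'b'), add 'bccb' as idx 5
Step 6: w='c' (idx 1), next='c' -> output (1, 'c'), add 'cc' as idx 6
Step 7: w='c' (idx 1), end of input -> output (1, '')


Encoded: [(0, 'c'), (0, 'b'), (2, 'c'), (3, 'c'), (4, 'b'), (1, 'c'), (1, '')]


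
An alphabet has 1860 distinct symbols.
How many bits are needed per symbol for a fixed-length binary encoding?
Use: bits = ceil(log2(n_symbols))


log2(1860) = 10.8611
Bracket: 2^10 = 1024 < 1860 <= 2^11 = 2048
So ceil(log2(1860)) = 11

bits = ceil(log2(1860)) = ceil(10.8611) = 11 bits


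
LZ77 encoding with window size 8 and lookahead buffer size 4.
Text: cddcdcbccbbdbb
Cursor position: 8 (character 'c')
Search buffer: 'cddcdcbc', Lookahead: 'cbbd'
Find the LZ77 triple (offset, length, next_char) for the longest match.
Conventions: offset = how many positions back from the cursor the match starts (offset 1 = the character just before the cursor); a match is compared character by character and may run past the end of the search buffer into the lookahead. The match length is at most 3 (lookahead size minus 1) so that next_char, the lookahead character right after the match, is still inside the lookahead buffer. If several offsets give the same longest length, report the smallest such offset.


Try each offset into the search buffer:
  offset=1 (pos 7, char 'c'): match length 1
  offset=2 (pos 6, char 'b'): match length 0
  offset=3 (pos 5, char 'c'): match length 2
  offset=4 (pos 4, char 'd'): match length 0
  offset=5 (pos 3, char 'c'): match length 1
  offset=6 (pos 2, char 'd'): match length 0
  offset=7 (pos 1, char 'd'): match length 0
  offset=8 (pos 0, char 'c'): match length 1
Longest match has length 2 at offset 3.
next_char = character at position 8 + 2 = 10 -> 'b'

Best match: offset=3, length=2 (matching 'cb' starting at position 5)
LZ77 triple: (3, 2, 'b')


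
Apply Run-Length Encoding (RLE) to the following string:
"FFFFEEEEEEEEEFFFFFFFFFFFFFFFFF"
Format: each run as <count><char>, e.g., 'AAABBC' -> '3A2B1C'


Scanning runs left to right:
  i=0: run of 'F' x 4 -> '4F'
  i=4: run of 'E' x 9 -> '9E'
  i=13: run of 'F' x 17 -> '17F'

RLE = 4F9E17F


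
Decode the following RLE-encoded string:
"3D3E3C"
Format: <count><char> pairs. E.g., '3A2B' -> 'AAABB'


Expanding each <count><char> pair:
  3D -> 'DDD'
  3E -> 'EEE'
  3C -> 'CCC'

Decoded = DDDEEECCC


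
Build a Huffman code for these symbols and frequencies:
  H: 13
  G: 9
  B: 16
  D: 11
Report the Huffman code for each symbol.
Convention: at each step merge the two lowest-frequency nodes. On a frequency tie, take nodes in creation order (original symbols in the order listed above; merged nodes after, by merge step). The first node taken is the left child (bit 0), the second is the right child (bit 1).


Huffman tree construction:
Step 1: Merge G(9) + D(11) = 20
Step 2: Merge H(13) + B(16) = 29
Step 3: Merge (G+D)(20) + (H+B)(29) = 49
Read each symbol's code off the tree from the root (left child = 0, right child = 1).

Codes:
  H: 10 (length 2)
  G: 00 (length 2)
  B: 11 (length 2)
  D: 01 (length 2)
Average code length: 98/49 = 2.0000 bits/symbol


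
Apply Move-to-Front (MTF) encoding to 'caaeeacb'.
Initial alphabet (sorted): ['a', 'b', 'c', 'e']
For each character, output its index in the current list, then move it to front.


MTF encoding:
'c': index 2 in ['a', 'b', 'c', 'e'] -> ['c', 'a', 'b', 'e']
'a': index 1 in ['c', 'a', 'b', 'e'] -> ['a', 'c', 'b', 'e']
'a': index 0 in ['a', 'c', 'b', 'e'] -> ['a', 'c', 'b', 'e']
'e': index 3 in ['a', 'c', 'b', 'e'] -> ['e', 'a', 'c', 'b']
'e': index 0 in ['e', 'a', 'c', 'b'] -> ['e', 'a', 'c', 'b']
'a': index 1 in ['e', 'a', 'c', 'b'] -> ['a', 'e', 'c', 'b']
'c': index 2 in ['a', 'e', 'c', 'b'] -> ['c', 'a', 'e', 'b']
'b': index 3 in ['c', 'a', 'e', 'b'] -> ['b', 'c', 'a', 'e']


Output: [2, 1, 0, 3, 0, 1, 2, 3]


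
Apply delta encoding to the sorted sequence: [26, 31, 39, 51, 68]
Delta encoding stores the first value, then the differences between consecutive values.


First value: 26
Deltas:
  31 - 26 = 5
  39 - 31 = 8
  51 - 39 = 12
  68 - 51 = 17


Delta encoded: [26, 5, 8, 12, 17]


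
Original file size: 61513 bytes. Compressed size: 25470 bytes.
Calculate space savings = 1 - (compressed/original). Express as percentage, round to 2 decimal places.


ratio = compressed/original = 25470/61513 = 0.414059
savings = 1 - ratio = 1 - 0.414059 = 0.585941
as a percentage: 0.585941 * 100 = 58.59%

Space savings = 1 - 25470/61513 = 58.59%


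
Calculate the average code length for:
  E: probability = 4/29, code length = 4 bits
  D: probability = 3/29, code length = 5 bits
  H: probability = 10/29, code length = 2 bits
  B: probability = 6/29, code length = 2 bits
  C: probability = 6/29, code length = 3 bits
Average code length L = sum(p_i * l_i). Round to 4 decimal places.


Weighted contributions p_i * l_i:
  E: (4/29) * 4 = 16/29
  D: (3/29) * 5 = 15/29
  H: (10/29) * 2 = 20/29
  B: (6/29) * 2 = 12/29
  C: (6/29) * 3 = 18/29
Sum = (16 + 15 + 20 + 12 + 18)/29 = 81/29

L = 81/29 = 2.7931 bits/symbol


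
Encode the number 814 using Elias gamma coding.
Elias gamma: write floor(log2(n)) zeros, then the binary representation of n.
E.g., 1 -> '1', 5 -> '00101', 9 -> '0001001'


num_bits = floor(log2(814)) + 1 = 10
leading_zeros = num_bits - 1 = 9
binary(814) = 1100101110

Elias gamma(814) = '000000000' + '1100101110' = 0000000001100101110 (19 bits)


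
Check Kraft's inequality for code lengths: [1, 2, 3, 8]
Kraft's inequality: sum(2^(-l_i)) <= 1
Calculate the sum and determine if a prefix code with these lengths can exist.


Sum = 2^(-1) + 2^(-2) + 2^(-3) + 2^(-8)
    = 0.5 + 0.25 + 0.125 + 0.00390625
    = 225/256 = 0.87890625
Since 0.87890625 <= 1, Kraft's inequality IS satisfied.
A prefix code with these lengths CAN exist.

Kraft sum = 0.87890625. Satisfied.


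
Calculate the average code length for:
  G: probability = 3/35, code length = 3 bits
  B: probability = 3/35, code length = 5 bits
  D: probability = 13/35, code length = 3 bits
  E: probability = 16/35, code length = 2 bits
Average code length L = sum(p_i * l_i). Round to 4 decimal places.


Weighted contributions p_i * l_i:
  G: (3/35) * 3 = 9/35
  B: (3/35) * 5 = 15/35
  D: (13/35) * 3 = 39/35
  E: (16/35) * 2 = 32/35
Sum = (9 + 15 + 39 + 32)/35 = 95/35

L = 95/35 = 2.7143 bits/symbol


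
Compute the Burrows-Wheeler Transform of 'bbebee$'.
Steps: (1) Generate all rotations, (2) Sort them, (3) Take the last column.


Rotations (sorted):
  0: $bbebee -> last char: e
  1: bbebee$ -> last char: $
  2: bebee$b -> last char: b
  3: bee$bbe -> last char: e
  4: e$bbebe -> last char: e
  5: ebee$bb -> last char: b
  6: ee$bbeb -> last char: b


BWT = e$beebb


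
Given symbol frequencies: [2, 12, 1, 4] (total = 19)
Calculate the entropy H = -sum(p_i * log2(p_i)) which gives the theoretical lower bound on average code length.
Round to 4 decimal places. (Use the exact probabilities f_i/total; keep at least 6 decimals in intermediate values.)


Per-symbol terms -p_i * log2(p_i) with p_i = f_i/19:
  p = 2/19 = 0.105263: log2(p) = -3.247928, -p*log2(p) = 0.341887
  p = 12/19 = 0.631579: log2(p) = -0.662965, -p*log2(p) = 0.418715
  p = 1/19 = 0.052632: log2(p) = -4.247928, -p*log2(p) = 0.223575
  p = 4/19 = 0.210526: log2(p) = -2.247928, -p*log2(p) = 0.473248
H = 0.341887 + 0.418715 + 0.223575 + 0.473248 = 1.457425

H = 1.4574 bits/symbol


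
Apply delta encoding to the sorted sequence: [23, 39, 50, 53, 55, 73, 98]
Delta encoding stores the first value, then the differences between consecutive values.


First value: 23
Deltas:
  39 - 23 = 16
  50 - 39 = 11
  53 - 50 = 3
  55 - 53 = 2
  73 - 55 = 18
  98 - 73 = 25


Delta encoded: [23, 16, 11, 3, 2, 18, 25]


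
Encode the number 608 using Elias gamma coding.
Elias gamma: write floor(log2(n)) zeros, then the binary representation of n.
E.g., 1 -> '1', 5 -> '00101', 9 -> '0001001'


num_bits = floor(log2(608)) + 1 = 10
leading_zeros = num_bits - 1 = 9
binary(608) = 1001100000

Elias gamma(608) = '000000000' + '1001100000' = 0000000001001100000 (19 bits)


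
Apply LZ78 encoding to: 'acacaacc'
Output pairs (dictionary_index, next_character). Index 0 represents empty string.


LZ78 encoding steps:
Dictionary: {0: ''}
Step 1: w='' (idx 0), next='a' -> output (0, 'a'), add 'a' as idx 1
Step 2: w='' (idx 0), next='c' -> output (0, 'c'), add 'c' as idx 2
Step 3: w='a' (idx 1), next='c' -> output (1, 'c'), add 'ac' as idx 3
Step 4: w='a' (idx 1), next='a' -> output (1, 'a'), add 'aa' as idx 4
Step 5: w='c' (idx 2), next='c' -> output (2, 'c'), add 'cc' as idx 5


Encoded: [(0, 'a'), (0, 'c'), (1, 'c'), (1, 'a'), (2, 'c')]


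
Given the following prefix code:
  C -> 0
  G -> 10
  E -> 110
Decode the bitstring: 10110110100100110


Decoding step by step:
Bits 10 -> G
Bits 110 -> E
Bits 110 -> E
Bits 10 -> G
Bits 0 -> C
Bits 10 -> G
Bits 0 -> C
Bits 110 -> E


Decoded message: GEEGCGCE


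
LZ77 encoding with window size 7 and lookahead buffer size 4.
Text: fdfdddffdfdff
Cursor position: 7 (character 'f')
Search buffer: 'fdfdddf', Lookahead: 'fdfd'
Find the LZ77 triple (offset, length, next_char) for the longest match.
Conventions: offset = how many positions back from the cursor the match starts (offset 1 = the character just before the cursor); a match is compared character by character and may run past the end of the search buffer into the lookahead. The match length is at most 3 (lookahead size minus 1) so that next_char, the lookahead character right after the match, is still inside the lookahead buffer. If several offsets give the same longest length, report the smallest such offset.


Try each offset into the search buffer:
  offset=1 (pos 6, char 'f'): match length 1
  offset=2 (pos 5, char 'd'): match length 0
  offset=3 (pos 4, char 'd'): match length 0
  offset=4 (pos 3, char 'd'): match length 0
  offset=5 (pos 2, char 'f'): match length 2
  offset=6 (pos 1, char 'd'): match length 0
  offset=7 (pos 0, char 'f'): match length 3
Longest match has length 3 at offset 7.
next_char = character at position 7 + 3 = 10 -> 'd'

Best match: offset=7, length=3 (matching 'fdf' starting at position 0)
LZ77 triple: (7, 3, 'd')


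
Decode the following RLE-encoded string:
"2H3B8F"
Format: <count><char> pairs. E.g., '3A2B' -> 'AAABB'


Expanding each <count><char> pair:
  2H -> 'HH'
  3B -> 'BBB'
  8F -> 'FFFFFFFF'

Decoded = HHBBBFFFFFFFF


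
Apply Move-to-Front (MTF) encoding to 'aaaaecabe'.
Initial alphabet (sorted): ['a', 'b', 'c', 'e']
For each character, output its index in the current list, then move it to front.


MTF encoding:
'a': index 0 in ['a', 'b', 'c', 'e'] -> ['a', 'b', 'c', 'e']
'a': index 0 in ['a', 'b', 'c', 'e'] -> ['a', 'b', 'c', 'e']
'a': index 0 in ['a', 'b', 'c', 'e'] -> ['a', 'b', 'c', 'e']
'a': index 0 in ['a', 'b', 'c', 'e'] -> ['a', 'b', 'c', 'e']
'e': index 3 in ['a', 'b', 'c', 'e'] -> ['e', 'a', 'b', 'c']
'c': index 3 in ['e', 'a', 'b', 'c'] -> ['c', 'e', 'a', 'b']
'a': index 2 in ['c', 'e', 'a', 'b'] -> ['a', 'c', 'e', 'b']
'b': index 3 in ['a', 'c', 'e', 'b'] -> ['b', 'a', 'c', 'e']
'e': index 3 in ['b', 'a', 'c', 'e'] -> ['e', 'b', 'a', 'c']


Output: [0, 0, 0, 0, 3, 3, 2, 3, 3]


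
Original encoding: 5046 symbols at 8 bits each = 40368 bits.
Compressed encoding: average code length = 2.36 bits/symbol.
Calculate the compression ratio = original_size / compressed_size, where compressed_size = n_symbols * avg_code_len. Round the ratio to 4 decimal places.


original_size = n_symbols * orig_bits = 5046 * 8 = 40368 bits
compressed_size = n_symbols * avg_code_len = 5046 * 2.36 = 11908.56 bits
ratio = original_size / compressed_size = 40368 / 11908.56 = 3.3898

Compression ratio = 3.3898


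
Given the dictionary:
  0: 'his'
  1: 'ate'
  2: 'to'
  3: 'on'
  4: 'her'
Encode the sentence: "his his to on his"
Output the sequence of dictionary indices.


Look up each word in the dictionary:
  'his' -> 0
  'his' -> 0
  'to' -> 2
  'on' -> 3
  'his' -> 0

Encoded: [0, 0, 2, 3, 0]


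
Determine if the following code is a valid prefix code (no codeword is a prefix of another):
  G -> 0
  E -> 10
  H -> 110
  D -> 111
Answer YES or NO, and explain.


Checking each pair (does one codeword prefix another?):
  G='0' vs E='10': no prefix
  G='0' vs H='110': no prefix
  G='0' vs D='111': no prefix
  E='10' vs G='0': no prefix
  E='10' vs H='110': no prefix
  E='10' vs D='111': no prefix
  H='110' vs G='0': no prefix
  H='110' vs E='10': no prefix
  H='110' vs D='111': no prefix
  D='111' vs G='0': no prefix
  D='111' vs E='10': no prefix
  D='111' vs H='110': no prefix
No violation found over all pairs.

YES -- this is a valid prefix code. No codeword is a prefix of any other codeword.


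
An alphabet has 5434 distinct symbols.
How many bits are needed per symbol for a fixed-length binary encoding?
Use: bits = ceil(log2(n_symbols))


log2(5434) = 12.4078
Bracket: 2^12 = 4096 < 5434 <= 2^13 = 8192
So ceil(log2(5434)) = 13

bits = ceil(log2(5434)) = ceil(12.4078) = 13 bits


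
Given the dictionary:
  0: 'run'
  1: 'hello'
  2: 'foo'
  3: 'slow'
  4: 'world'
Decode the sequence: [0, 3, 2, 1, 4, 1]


Look up each index in the dictionary:
  0 -> 'run'
  3 -> 'slow'
  2 -> 'foo'
  1 -> 'hello'
  4 -> 'world'
  1 -> 'hello'

Decoded: "run slow foo hello world hello"


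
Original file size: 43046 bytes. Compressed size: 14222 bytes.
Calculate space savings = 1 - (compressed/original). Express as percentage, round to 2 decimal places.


ratio = compressed/original = 14222/43046 = 0.330391
savings = 1 - ratio = 1 - 0.330391 = 0.669609
as a percentage: 0.669609 * 100 = 66.96%

Space savings = 1 - 14222/43046 = 66.96%


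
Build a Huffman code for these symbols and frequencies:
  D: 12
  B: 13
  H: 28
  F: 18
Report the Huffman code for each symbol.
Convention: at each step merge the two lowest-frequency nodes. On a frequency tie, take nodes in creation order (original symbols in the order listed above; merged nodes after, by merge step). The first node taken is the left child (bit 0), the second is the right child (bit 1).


Huffman tree construction:
Step 1: Merge D(12) + B(13) = 25
Step 2: Merge F(18) + (D+B)(25) = 43
Step 3: Merge H(28) + (F+(D+B))(43) = 71
Read each symbol's code off the tree from the root (left child = 0, right child = 1).

Codes:
  D: 110 (length 3)
  B: 111 (length 3)
  H: 0 (length 1)
  F: 10 (length 2)
Average code length: 139/71 = 1.9577 bits/symbol


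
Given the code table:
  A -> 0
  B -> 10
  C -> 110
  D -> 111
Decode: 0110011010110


Decoding:
0 -> A
110 -> C
0 -> A
110 -> C
10 -> B
110 -> C


Result: ACACBC


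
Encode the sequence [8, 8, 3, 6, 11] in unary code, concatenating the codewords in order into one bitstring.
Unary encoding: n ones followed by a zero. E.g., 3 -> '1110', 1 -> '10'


Encode each number as n ones followed by a terminating 0:
  8 -> 111111110 (9 bits)
  8 -> 111111110 (9 bits)
  3 -> 1110 (4 bits)
  6 -> 1111110 (7 bits)
  11 -> 111111111110 (12 bits)
Total length = 9 + 9 + 4 + 7 + 12 = 41 bits.

Unary([8, 8, 3, 6, 11]) = 11111111011111111011101111110111111111110 (41 bits)


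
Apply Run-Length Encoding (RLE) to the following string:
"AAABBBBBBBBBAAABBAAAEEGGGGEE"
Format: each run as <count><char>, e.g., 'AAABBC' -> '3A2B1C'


Scanning runs left to right:
  i=0: run of 'A' x 3 -> '3A'
  i=3: run of 'B' x 9 -> '9B'
  i=12: run of 'A' x 3 -> '3A'
  i=15: run of 'B' x 2 -> '2B'
  i=17: run of 'A' x 3 -> '3A'
  i=20: run of 'E' x 2 -> '2E'
  i=22: run of 'G' x 4 -> '4G'
  i=26: run of 'E' x 2 -> '2E'

RLE = 3A9B3A2B3A2E4G2E


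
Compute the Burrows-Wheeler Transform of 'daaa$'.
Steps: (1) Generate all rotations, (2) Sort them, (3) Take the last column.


Rotations (sorted):
  0: $daaa -> last char: a
  1: a$daa -> last char: a
  2: aa$da -> last char: a
  3: aaa$d -> last char: d
  4: daaa$ -> last char: $


BWT = aaad$


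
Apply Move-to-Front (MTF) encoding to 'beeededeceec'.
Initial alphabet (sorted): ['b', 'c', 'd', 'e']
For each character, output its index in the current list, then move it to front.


MTF encoding:
'b': index 0 in ['b', 'c', 'd', 'e'] -> ['b', 'c', 'd', 'e']
'e': index 3 in ['b', 'c', 'd', 'e'] -> ['e', 'b', 'c', 'd']
'e': index 0 in ['e', 'b', 'c', 'd'] -> ['e', 'b', 'c', 'd']
'e': index 0 in ['e', 'b', 'c', 'd'] -> ['e', 'b', 'c', 'd']
'd': index 3 in ['e', 'b', 'c', 'd'] -> ['d', 'e', 'b', 'c']
'e': index 1 in ['d', 'e', 'b', 'c'] -> ['e', 'd', 'b', 'c']
'd': index 1 in ['e', 'd', 'b', 'c'] -> ['d', 'e', 'b', 'c']
'e': index 1 in ['d', 'e', 'b', 'c'] -> ['e', 'd', 'b', 'c']
'c': index 3 in ['e', 'd', 'b', 'c'] -> ['c', 'e', 'd', 'b']
'e': index 1 in ['c', 'e', 'd', 'b'] -> ['e', 'c', 'd', 'b']
'e': index 0 in ['e', 'c', 'd', 'b'] -> ['e', 'c', 'd', 'b']
'c': index 1 in ['e', 'c', 'd', 'b'] -> ['c', 'e', 'd', 'b']


Output: [0, 3, 0, 0, 3, 1, 1, 1, 3, 1, 0, 1]


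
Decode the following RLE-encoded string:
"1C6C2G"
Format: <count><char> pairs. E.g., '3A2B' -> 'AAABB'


Expanding each <count><char> pair:
  1C -> 'C'
  6C -> 'CCCCCC'
  2G -> 'GG'

Decoded = CCCCCCCGG


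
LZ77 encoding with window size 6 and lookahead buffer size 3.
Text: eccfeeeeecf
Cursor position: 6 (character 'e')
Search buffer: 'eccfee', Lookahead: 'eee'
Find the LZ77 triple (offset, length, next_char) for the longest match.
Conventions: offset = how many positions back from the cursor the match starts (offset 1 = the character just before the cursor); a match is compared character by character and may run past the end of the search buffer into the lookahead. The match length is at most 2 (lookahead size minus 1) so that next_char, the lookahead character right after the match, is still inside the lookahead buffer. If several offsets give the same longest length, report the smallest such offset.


Try each offset into the search buffer:
  offset=1 (pos 5, char 'e'): match length 2
  offset=2 (pos 4, char 'e'): match length 2
  offset=3 (pos 3, char 'f'): match length 0
  offset=4 (pos 2, char 'c'): match length 0
  offset=5 (pos 1, char 'c'): match length 0
  offset=6 (pos 0, char 'e'): match length 1
Longest match has length 2, found at offsets 1, 2; take the smallest, offset 1.
next_char = character at position 6 + 2 = 8 -> 'e'

Best match: offset=1, length=2 (matching 'ee' starting at position 5)
LZ77 triple: (1, 2, 'e')


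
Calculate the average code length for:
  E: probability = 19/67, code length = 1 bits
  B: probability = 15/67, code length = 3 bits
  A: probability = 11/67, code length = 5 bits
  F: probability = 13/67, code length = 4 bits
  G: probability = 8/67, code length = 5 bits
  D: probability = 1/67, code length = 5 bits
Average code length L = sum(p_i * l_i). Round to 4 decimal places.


Weighted contributions p_i * l_i:
  E: (19/67) * 1 = 19/67
  B: (15/67) * 3 = 45/67
  A: (11/67) * 5 = 55/67
  F: (13/67) * 4 = 52/67
  G: (8/67) * 5 = 40/67
  D: (1/67) * 5 = 5/67
Sum = (19 + 45 + 55 + 52 + 40 + 5)/67 = 216/67

L = 216/67 = 3.2239 bits/symbol


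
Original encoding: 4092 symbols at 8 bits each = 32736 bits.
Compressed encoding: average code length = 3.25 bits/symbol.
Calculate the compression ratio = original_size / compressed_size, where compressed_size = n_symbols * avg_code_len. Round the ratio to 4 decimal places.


original_size = n_symbols * orig_bits = 4092 * 8 = 32736 bits
compressed_size = n_symbols * avg_code_len = 4092 * 3.25 = 13299.0 bits
ratio = original_size / compressed_size = 32736 / 13299.0 = 2.4615

Compression ratio = 2.4615


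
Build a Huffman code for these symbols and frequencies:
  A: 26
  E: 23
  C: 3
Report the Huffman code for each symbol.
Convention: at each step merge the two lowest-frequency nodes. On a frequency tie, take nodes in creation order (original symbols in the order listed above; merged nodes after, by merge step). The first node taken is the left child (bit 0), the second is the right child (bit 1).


Huffman tree construction:
Step 1: Merge C(3) + E(23) = 26
Step 2: Merge A(26) + (C+E)(26) = 52
Read each symbol's code off the tree from the root (left child = 0, right child = 1).

Codes:
  A: 0 (length 1)
  E: 11 (length 2)
  C: 10 (length 2)
Average code length: 78/52 = 1.5000 bits/symbol


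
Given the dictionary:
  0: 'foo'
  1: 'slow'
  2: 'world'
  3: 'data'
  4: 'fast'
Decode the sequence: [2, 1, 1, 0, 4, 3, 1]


Look up each index in the dictionary:
  2 -> 'world'
  1 -> 'slow'
  1 -> 'slow'
  0 -> 'foo'
  4 -> 'fast'
  3 -> 'data'
  1 -> 'slow'

Decoded: "world slow slow foo fast data slow"


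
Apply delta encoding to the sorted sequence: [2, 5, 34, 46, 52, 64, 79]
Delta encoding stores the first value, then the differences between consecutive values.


First value: 2
Deltas:
  5 - 2 = 3
  34 - 5 = 29
  46 - 34 = 12
  52 - 46 = 6
  64 - 52 = 12
  79 - 64 = 15


Delta encoded: [2, 3, 29, 12, 6, 12, 15]


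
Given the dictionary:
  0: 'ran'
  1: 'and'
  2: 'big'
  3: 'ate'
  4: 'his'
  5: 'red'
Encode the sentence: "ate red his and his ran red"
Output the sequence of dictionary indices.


Look up each word in the dictionary:
  'ate' -> 3
  'red' -> 5
  'his' -> 4
  'and' -> 1
  'his' -> 4
  'ran' -> 0
  'red' -> 5

Encoded: [3, 5, 4, 1, 4, 0, 5]


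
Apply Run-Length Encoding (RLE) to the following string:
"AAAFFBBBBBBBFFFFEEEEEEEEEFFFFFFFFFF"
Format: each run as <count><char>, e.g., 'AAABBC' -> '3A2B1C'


Scanning runs left to right:
  i=0: run of 'A' x 3 -> '3A'
  i=3: run of 'F' x 2 -> '2F'
  i=5: run of 'B' x 7 -> '7B'
  i=12: run of 'F' x 4 -> '4F'
  i=16: run of 'E' x 9 -> '9E'
  i=25: run of 'F' x 10 -> '10F'

RLE = 3A2F7B4F9E10F


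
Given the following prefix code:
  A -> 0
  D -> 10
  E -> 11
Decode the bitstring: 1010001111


Decoding step by step:
Bits 10 -> D
Bits 10 -> D
Bits 0 -> A
Bits 0 -> A
Bits 11 -> E
Bits 11 -> E


Decoded message: DDAAEE


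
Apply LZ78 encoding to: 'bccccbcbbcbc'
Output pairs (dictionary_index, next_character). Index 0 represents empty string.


LZ78 encoding steps:
Dictionary: {0: ''}
Step 1: w='' (idx 0), next='b' -> output (0, 'b'), add 'b' as idx 1
Step 2: w='' (idx 0), next='c' -> output (0, 'c'), add 'c' as idx 2
Step 3: w='c' (idx 2), next='c' -> output (2, 'c'), add 'cc' as idx 3
Step 4: w='c' (idx 2), next='b' -> output (2, 'b'), add 'cb' as idx 4
Step 5: w='cb' (idx 4), next='b' -> output (4, 'b'), add 'cbb' as idx 5
Step 6: w='cb' (idx 4), next='c' -> output (4, 'c'), add 'cbc' as idx 6


Encoded: [(0, 'b'), (0, 'c'), (2, 'c'), (2, 'b'), (4, 'b'), (4, 'c')]


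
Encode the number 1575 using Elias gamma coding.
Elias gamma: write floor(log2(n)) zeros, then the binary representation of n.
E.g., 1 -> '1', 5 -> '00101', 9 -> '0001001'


num_bits = floor(log2(1575)) + 1 = 11
leading_zeros = num_bits - 1 = 10
binary(1575) = 11000100111

Elias gamma(1575) = '0000000000' + '11000100111' = 000000000011000100111 (21 bits)


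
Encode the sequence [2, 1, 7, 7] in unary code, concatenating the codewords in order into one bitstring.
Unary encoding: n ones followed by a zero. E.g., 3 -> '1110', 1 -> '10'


Encode each number as n ones followed by a terminating 0:
  2 -> 110 (3 bits)
  1 -> 10 (2 bits)
  7 -> 11111110 (8 bits)
  7 -> 11111110 (8 bits)
Total length = 3 + 2 + 8 + 8 = 21 bits.

Unary([2, 1, 7, 7]) = 110101111111011111110 (21 bits)


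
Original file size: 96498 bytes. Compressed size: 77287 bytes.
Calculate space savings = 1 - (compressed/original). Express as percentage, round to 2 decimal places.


ratio = compressed/original = 77287/96498 = 0.800918
savings = 1 - ratio = 1 - 0.800918 = 0.199082
as a percentage: 0.199082 * 100 = 19.91%

Space savings = 1 - 77287/96498 = 19.91%


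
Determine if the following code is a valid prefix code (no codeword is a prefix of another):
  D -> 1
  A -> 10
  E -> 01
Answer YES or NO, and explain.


Checking each pair (does one codeword prefix another?):
  D='1' vs A='10': prefix -- VIOLATION

NO -- this is NOT a valid prefix code. D (1) is a prefix of A (10).


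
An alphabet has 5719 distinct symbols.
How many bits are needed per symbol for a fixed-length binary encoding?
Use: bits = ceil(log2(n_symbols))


log2(5719) = 12.4815
Bracket: 2^12 = 4096 < 5719 <= 2^13 = 8192
So ceil(log2(5719)) = 13

bits = ceil(log2(5719)) = ceil(12.4815) = 13 bits


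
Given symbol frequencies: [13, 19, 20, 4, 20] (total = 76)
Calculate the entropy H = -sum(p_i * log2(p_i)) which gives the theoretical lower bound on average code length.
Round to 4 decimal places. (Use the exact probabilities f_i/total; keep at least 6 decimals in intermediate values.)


Per-symbol terms -p_i * log2(p_i) with p_i = f_i/76:
  p = 13/76 = 0.171053: log2(p) = -2.547488, -p*log2(p) = 0.435754
  p = 19/76 = 0.250000: log2(p) = -2.000000, -p*log2(p) = 0.500000
  p = 20/76 = 0.263158: log2(p) = -1.925999, -p*log2(p) = 0.506842
  p = 4/76 = 0.052632: log2(p) = -4.247928, -p*log2(p) = 0.223575
  p = 20/76 = 0.263158: log2(p) = -1.925999, -p*log2(p) = 0.506842
H = 0.435754 + 0.500000 + 0.506842 + 0.223575 + 0.506842 = 2.173013

H = 2.173 bits/symbol


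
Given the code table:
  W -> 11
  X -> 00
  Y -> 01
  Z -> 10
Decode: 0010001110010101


Decoding:
00 -> X
10 -> Z
00 -> X
11 -> W
10 -> Z
01 -> Y
01 -> Y
01 -> Y


Result: XZXWZYYY


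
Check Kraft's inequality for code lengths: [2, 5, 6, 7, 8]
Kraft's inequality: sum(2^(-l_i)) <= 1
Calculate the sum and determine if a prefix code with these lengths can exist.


Sum = 2^(-2) + 2^(-5) + 2^(-6) + 2^(-7) + 2^(-8)
    = 0.25 + 0.03125 + 0.015625 + 0.0078125 + 0.00390625
    = 79/256 = 0.30859375
Since 0.30859375 <= 1, Kraft's inequality IS satisfied.
A prefix code with these lengths CAN exist.

Kraft sum = 0.30859375. Satisfied.


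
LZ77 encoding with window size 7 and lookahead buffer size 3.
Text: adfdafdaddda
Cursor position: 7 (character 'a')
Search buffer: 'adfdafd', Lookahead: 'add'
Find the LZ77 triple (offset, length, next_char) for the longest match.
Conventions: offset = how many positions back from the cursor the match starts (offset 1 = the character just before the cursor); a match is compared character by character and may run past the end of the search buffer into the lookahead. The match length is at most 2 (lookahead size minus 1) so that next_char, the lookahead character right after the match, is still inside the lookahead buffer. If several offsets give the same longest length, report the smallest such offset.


Try each offset into the search buffer:
  offset=1 (pos 6, char 'd'): match length 0
  offset=2 (pos 5, char 'f'): match length 0
  offset=3 (pos 4, char 'a'): match length 1
  offset=4 (pos 3, char 'd'): match length 0
  offset=5 (pos 2, char 'f'): match length 0
  offset=6 (pos 1, char 'd'): match length 0
  offset=7 (pos 0, char 'a'): match length 2
Longest match has length 2 at offset 7.
next_char = character at position 7 + 2 = 9 -> 'd'

Best match: offset=7, length=2 (matching 'ad' starting at position 0)
LZ77 triple: (7, 2, 'd')


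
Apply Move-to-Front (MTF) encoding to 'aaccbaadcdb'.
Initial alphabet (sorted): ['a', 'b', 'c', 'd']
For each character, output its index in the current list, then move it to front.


MTF encoding:
'a': index 0 in ['a', 'b', 'c', 'd'] -> ['a', 'b', 'c', 'd']
'a': index 0 in ['a', 'b', 'c', 'd'] -> ['a', 'b', 'c', 'd']
'c': index 2 in ['a', 'b', 'c', 'd'] -> ['c', 'a', 'b', 'd']
'c': index 0 in ['c', 'a', 'b', 'd'] -> ['c', 'a', 'b', 'd']
'b': index 2 in ['c', 'a', 'b', 'd'] -> ['b', 'c', 'a', 'd']
'a': index 2 in ['b', 'c', 'a', 'd'] -> ['a', 'b', 'c', 'd']
'a': index 0 in ['a', 'b', 'c', 'd'] -> ['a', 'b', 'c', 'd']
'd': index 3 in ['a', 'b', 'c', 'd'] -> ['d', 'a', 'b', 'c']
'c': index 3 in ['d', 'a', 'b', 'c'] -> ['c', 'd', 'a', 'b']
'd': index 1 in ['c', 'd', 'a', 'b'] -> ['d', 'c', 'a', 'b']
'b': index 3 in ['d', 'c', 'a', 'b'] -> ['b', 'd', 'c', 'a']


Output: [0, 0, 2, 0, 2, 2, 0, 3, 3, 1, 3]
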